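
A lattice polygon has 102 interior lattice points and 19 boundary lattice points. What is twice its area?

Pick's theorem states A = I + B/2 − 1, so A = 102 + 19/2 − 1 = 221/2.
Hence 2A = 221.

221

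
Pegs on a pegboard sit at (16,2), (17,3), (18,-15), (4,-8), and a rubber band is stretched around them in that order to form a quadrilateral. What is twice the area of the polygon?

243

The shoelace formula gives twice the area as |(16·3 − 17·2) + (17·(-15) − 18·3) + (18·(-8) − 4·(-15)) + (4·2 − 16·(-8))| = 243, so the area is 243/2.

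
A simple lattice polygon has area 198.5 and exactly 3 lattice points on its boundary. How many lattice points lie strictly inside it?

198

From Pick's theorem, I = A − B/2 + 1 = 198.5 − 3/2 + 1 = 198.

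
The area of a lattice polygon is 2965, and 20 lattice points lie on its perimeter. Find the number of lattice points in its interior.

2956

From Pick's theorem, I = A − B/2 + 1 = 2965 − 20/2 + 1 = 2956.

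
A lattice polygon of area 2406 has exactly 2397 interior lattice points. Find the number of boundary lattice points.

20

Pick's theorem gives A = I + B/2 − 1, so B = 2(A − I + 1) = 2(2406 − 2397 + 1) = 20.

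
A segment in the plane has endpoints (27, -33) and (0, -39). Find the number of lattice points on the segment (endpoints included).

4

The number of lattice points on a segment between lattice points is gcd(|Δx|,|Δy|) + 1 = gcd(27,6) + 1 = 3 + 1 = 4.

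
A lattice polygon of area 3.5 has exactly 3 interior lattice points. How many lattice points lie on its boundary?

Pick's theorem gives A = I + B/2 − 1, so B = 2(A − I + 1) = 2(3.5 − 3 + 1) = 3.

3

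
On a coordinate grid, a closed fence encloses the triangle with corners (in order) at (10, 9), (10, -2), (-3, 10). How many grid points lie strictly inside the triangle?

66

The shoelace formula gives twice the area as |(10·(-2) − 10·9) + (10·10 − (-3)·(-2)) + ((-3)·9 − 10·10)| = 143, so the area is 143/2.
The number of boundary lattice points is Σ gcd(|Δx|,|Δy|) = gcd(0,11) + gcd(13,12) + gcd(13,1) = 11+1+1 = 13.
Pick's theorem gives I = A − B/2 + 1 = 143/2 − 13/2 + 1 = 66.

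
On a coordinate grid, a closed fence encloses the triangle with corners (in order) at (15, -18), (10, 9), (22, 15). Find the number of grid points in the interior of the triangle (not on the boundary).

By the shoelace formula, twice the signed area is |(15·9 − 10·(-18)) + (10·15 − 22·9) + (22·(-18) − 15·15)| = 354, so the area is 177.
The number of boundary lattice points is Σ gcd(|Δx|,|Δy|) = gcd(5,27) + gcd(12,6) + gcd(7,33) = 1+6+1 = 8.
Pick's theorem gives I = A − B/2 + 1 = 177 − 8/2 + 1 = 174.

174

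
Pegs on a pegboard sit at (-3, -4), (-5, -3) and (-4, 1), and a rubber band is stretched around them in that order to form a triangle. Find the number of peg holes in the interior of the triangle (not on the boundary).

The shoelace formula gives twice the area as |[(-3)·(-3) − (-5)·(-4)] + [(-5)·1 − (-4)·(-3)] + [(-4)·(-4) − (-3)·1]| = 9, so the area is 4.5.
Summing gcd(|Δx|,|Δy|) over the edges gives the boundary count: gcd(2,1) + gcd(1,4) + gcd(1,5) = 1+1+1 = 3.
Pick's theorem gives I = A − B/2 + 1 = 4.5 − 3/2 + 1 = 4.

4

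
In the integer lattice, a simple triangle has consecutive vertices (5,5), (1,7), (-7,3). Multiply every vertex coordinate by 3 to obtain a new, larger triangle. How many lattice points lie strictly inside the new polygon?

By the shoelace formula, twice the signed area is |(5·7 − 1·5) + (1·3 − (-7)·7) + ((-7)·5 − 5·3)| = 32, so the area is 16.
Summing gcd(|Δx|,|Δy|) over the edges gives the boundary count: gcd(4,2) + gcd(8,4) + gcd(12,2) = 2+4+2 = 8.
Scaling by 3 multiplies the area by 3² = 9 (so the new area is 144) and multiplies the boundary lattice-point count by 3, giving 24.
By Pick's theorem, the interior count of the dilated polygon is 144 − 24/2 + 1 = 133.

133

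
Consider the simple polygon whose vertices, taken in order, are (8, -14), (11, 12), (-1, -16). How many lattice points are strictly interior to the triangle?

The shoelace formula gives twice the area as |[8·12 − 11·(-14)] + [11·(-16) − (-1)·12] + [(-1)·(-14) − 8·(-16)]| = 228, so the area is 114.
The number of boundary lattice points is Σ gcd(|Δx|,|Δy|) = gcd(3,26) + gcd(12,28) + gcd(9,2) = 1+4+1 = 6.
Pick's theorem gives I = A − B/2 + 1 = 114 − 6/2 + 1 = 112.

112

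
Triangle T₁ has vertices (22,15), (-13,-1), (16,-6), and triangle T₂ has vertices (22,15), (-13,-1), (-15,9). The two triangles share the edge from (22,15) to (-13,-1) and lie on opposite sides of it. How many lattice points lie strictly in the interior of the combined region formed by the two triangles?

508

The union is the simple quadrilateral with vertices (22,15), (16,-6), (-13,-1), (-15,9) in order.
Using the shoelace formula, 2A = |[22·(-6) − 16·15] + [16·(-1) − (-13)·(-6)] + [(-13)·9 − (-15)·(-1)] + [(-15)·15 − 22·9]| = 1021, so the area is 1021/2.
The number of boundary lattice points is Σ gcd(|Δx|,|Δy|) = gcd(6,21) + gcd(29,5) + gcd(2,10) + gcd(37,6) = 3+1+2+1 = 7.
By Pick's theorem I = A − B/2 + 1 = 1021/2 − 7/2 + 1 = 508.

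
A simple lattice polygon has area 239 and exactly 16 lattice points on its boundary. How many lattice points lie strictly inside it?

From Pick's theorem, I = A − B/2 + 1 = 239 − 16/2 + 1 = 232.

232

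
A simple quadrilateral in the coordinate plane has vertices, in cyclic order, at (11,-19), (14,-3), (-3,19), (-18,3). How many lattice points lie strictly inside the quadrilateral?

565

By the shoelace formula, twice the signed area is |[11·(-3) − 14·(-19)] + [14·19 − (-3)·(-3)] + [(-3)·3 − (-18)·19] + [(-18)·(-19) − 11·3]| = 1132, so the area is 566.
Along each edge there are gcd(|Δx|,|Δy|)+1 lattice points, so counting each shared vertex once the boundary has gcd(3,16) + gcd(17,22) + gcd(15,16) + gcd(29,22) = 1+1+1+1 = 4.
Pick's theorem gives I = A − B/2 + 1 = 566 − 4/2 + 1 = 565.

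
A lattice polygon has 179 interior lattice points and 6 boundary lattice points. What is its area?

181

By Pick's theorem, A = I + B/2 − 1 = 179 + 6/2 − 1 = 181.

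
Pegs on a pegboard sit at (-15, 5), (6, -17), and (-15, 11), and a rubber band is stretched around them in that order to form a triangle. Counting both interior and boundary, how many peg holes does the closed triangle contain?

The shoelace formula gives twice the area as |[(-15)·(-17) − 6·5] + [6·11 − (-15)·(-17)] + [(-15)·5 − (-15)·11]| = 126, so the area is 63.
The number of boundary lattice points is Σ gcd(|Δx|,|Δy|) = gcd(21,22) + gcd(21,28) + gcd(0,6) = 1+7+6 = 14.
Pick's theorem gives I = A − B/2 + 1 = 63 − 14/2 + 1 = 57, so the closed region contains I + B = 57 + 14 = 71 lattice points.

71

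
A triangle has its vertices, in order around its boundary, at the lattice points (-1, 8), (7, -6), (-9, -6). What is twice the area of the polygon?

224

The shoelace formula gives twice the area as |((-1)·(-6) − 7·8) + (7·(-6) − (-9)·(-6)) + ((-9)·8 − (-1)·(-6))| = 224, so the area is 112.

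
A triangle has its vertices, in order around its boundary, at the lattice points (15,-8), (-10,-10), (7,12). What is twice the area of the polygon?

516

The shoelace formula gives twice the area as |[15·(-10) − (-10)·(-8)] + [(-10)·12 − 7·(-10)] + [7·(-8) − 15·12]| = 516, so the area is 258.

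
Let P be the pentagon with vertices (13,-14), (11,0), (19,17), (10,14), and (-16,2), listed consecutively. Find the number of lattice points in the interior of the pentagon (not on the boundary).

436

The shoelace formula gives twice the area as |(13·0 − 11·(-14)) + (11·17 − 19·0) + (19·14 − 10·17) + (10·2 − (-16)·14) + ((-16)·(-14) − 13·2)| = 879, so the area is 439.5.
The number of boundary lattice points is Σ gcd(|Δx|,|Δy|) = gcd(2,14) + gcd(8,17) + gcd(9,3) + gcd(26,12) + gcd(29,16) = 2+1+3+2+1 = 9.
Pick's theorem gives I = A − B/2 + 1 = 439.5 − 9/2 + 1 = 436.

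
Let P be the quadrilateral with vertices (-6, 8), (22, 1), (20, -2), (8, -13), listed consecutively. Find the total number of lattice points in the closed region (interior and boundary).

Using the shoelace formula, 2A = |[(-6)·1 − 22·8] + [22·(-2) − 20·1] + [20·(-13) − 8·(-2)] + [8·8 − (-6)·(-13)]| = 504, so the area is 252.
The number of boundary lattice points is Σ gcd(|Δx|,|Δy|) = gcd(28,7) + gcd(2,3) + gcd(12,11) + gcd(14,21) = 7+1+1+7 = 16.
Pick's theorem gives I = A − B/2 + 1 = 252 − 16/2 + 1 = 245, so the closed region contains I + B = 245 + 16 = 261 lattice points.

261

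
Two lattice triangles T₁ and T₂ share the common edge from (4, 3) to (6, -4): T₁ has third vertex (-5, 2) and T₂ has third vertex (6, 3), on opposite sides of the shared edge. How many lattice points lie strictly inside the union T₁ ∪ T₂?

The union is the simple quadrilateral with vertices (4, 3), (-5, 2), (6, -4), (6, 3) in order.
Using the shoelace formula, 2A = |(4·2 − (-5)·3) + ((-5)·(-4) − 6·2) + (6·3 − 6·(-4)) + (6·3 − 4·3)| = 79, so the area is 79/2.
Along each edge there are gcd(|Δx|,|Δy|)+1 lattice points, so counting each shared vertex once the boundary has gcd(9,1) + gcd(11,6) + gcd(0,7) + gcd(2,0) = 1+1+7+2 = 11.
By Pick's theorem I = A − B/2 + 1 = 79/2 − 11/2 + 1 = 35.

35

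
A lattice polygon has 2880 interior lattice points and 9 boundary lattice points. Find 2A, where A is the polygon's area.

5767

Pick's theorem states A = I + B/2 − 1, so A = 2880 + 9/2 − 1 = 5767/2.
Hence 2A = 5767.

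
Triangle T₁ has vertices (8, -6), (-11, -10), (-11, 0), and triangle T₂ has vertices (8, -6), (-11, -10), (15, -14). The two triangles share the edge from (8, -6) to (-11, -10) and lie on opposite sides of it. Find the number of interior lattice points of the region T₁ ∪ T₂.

179

The union is the simple quadrilateral with vertices (8, -6), (-11, 0), (-11, -10), (15, -14) in order.
By the shoelace formula, twice the signed area is |[8·0 − (-11)·(-6)] + [(-11)·(-10) − (-11)·0] + [(-11)·(-14) − 15·(-10)] + [15·(-6) − 8·(-14)]| = 370, so the area is 185.
Along each edge there are gcd(|Δx|,|Δy|)+1 lattice points, so counting each shared vertex once the boundary has gcd(19,6) + gcd(0,10) + gcd(26,4) + gcd(7,8) = 1+10+2+1 = 14.
By Pick's theorem I = A − B/2 + 1 = 185 − 14/2 + 1 = 179.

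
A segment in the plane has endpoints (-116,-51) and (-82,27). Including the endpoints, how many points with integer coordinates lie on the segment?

3

The number of lattice points on a segment between lattice points is gcd(|Δx|,|Δy|) + 1 = gcd(34,78) + 1 = 2 + 1 = 3.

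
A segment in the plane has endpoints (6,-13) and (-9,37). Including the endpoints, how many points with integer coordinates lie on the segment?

The number of lattice points on a segment between lattice points is gcd(|Δx|,|Δy|) + 1 = gcd(15,50) + 1 = 5 + 1 = 6.

6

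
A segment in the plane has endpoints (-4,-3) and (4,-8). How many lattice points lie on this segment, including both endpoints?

The number of lattice points on a segment between lattice points is gcd(|Δx|,|Δy|) + 1 = gcd(8,5) + 1 = 1 + 1 = 2.

2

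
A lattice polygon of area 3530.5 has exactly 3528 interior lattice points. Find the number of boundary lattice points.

7

Pick's theorem gives A = I + B/2 − 1, so B = 2(A − I + 1) = 2(3530.5 − 3528 + 1) = 7.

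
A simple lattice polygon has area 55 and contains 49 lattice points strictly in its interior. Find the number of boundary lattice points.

14

Pick's theorem gives A = I + B/2 − 1, so B = 2(A − I + 1) = 2(55 − 49 + 1) = 14.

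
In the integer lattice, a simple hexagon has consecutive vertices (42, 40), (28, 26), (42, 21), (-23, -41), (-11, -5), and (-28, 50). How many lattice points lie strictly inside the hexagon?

By the shoelace formula, twice the signed area is |(42·26 − 28·40) + (28·21 − 42·26) + (42·(-41) − (-23)·21) + ((-23)·(-5) − (-11)·(-41)) + ((-11)·50 − (-28)·(-5)) + ((-28)·40 − 42·50)| = 6017, so the area is 6017/2.
Summing gcd(|Δx|,|Δy|) over the edges gives the boundary count: gcd(14,14) + gcd(14,5) + gcd(65,62) + gcd(12,36) + gcd(17,55) + gcd(70,10) = 14+1+1+12+1+10 = 39.
By Pick's theorem A = I + B/2 − 1, so I = 6017/2 − 39/2 + 1 = 2990.

2990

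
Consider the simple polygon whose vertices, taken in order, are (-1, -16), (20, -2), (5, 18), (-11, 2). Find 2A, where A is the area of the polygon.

1078

The shoelace formula gives twice the area as |((-1)·(-2) − 20·(-16)) + (20·18 − 5·(-2)) + (5·2 − (-11)·18) + ((-11)·(-16) − (-1)·2)| = 1078, so the area is 539.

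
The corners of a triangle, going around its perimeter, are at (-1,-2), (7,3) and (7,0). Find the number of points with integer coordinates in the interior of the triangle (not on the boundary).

Using the shoelace formula, 2A = |[(-1)·3 − 7·(-2)] + [7·0 − 7·3] + [7·(-2) − (-1)·0]| = 24, so the area is 12.
Along each edge there are gcd(|Δx|,|Δy|)+1 lattice points, so counting each shared vertex once the boundary has gcd(8,5) + gcd(0,3) + gcd(8,2) = 1+3+2 = 6.
By Pick's theorem A = I + B/2 − 1, so I = 12 − 6/2 + 1 = 10.

10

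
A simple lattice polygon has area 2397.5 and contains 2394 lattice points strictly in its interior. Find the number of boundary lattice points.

9

Pick's theorem gives A = I + B/2 − 1, so B = 2(A − I + 1) = 2(2397.5 − 2394 + 1) = 9.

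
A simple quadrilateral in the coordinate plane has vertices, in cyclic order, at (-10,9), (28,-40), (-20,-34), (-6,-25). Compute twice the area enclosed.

The shoelace formula gives twice the area as |((-10)·(-40) − 28·9) + (28·(-34) − (-20)·(-40)) + ((-20)·(-25) − (-6)·(-34)) + ((-6)·9 − (-10)·(-25))| = 1612, so the area is 806.

1612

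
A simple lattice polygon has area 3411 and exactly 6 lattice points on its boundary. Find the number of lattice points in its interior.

3409

Pick's theorem A = I + B/2 − 1 rearranges to I = A − B/2 + 1 = 3411 − 6/2 + 1 = 3409.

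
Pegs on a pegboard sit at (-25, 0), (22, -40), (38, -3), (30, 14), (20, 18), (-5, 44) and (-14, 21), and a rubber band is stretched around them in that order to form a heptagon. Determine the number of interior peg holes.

2668

The shoelace formula gives twice the area as |[(-25)·(-40) − 22·0] + [22·(-3) − 38·(-40)] + [38·14 − 30·(-3)] + [30·18 − 20·14] + [20·44 − (-5)·18] + [(-5)·21 − (-14)·44] + [(-14)·0 − (-25)·21]| = 5342, so the area is 2671.
The number of boundary lattice points is Σ gcd(|Δx|,|Δy|) = gcd(47,40) + gcd(16,37) + gcd(8,17) + gcd(10,4) + gcd(25,26) + gcd(9,23) + gcd(11,21) = 1+1+1+2+1+1+1 = 8.
By Pick's theorem A = I + B/2 − 1, so I = 2671 − 8/2 + 1 = 2668.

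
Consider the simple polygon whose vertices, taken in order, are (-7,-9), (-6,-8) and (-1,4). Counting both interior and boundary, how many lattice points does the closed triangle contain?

6

The shoelace formula gives twice the area as |((-7)·(-8) − (-6)·(-9)) + ((-6)·4 − (-1)·(-8)) + ((-1)·(-9) − (-7)·4)| = 7, so the area is 3.5.
The number of boundary lattice points is Σ gcd(|Δx|,|Δy|) = gcd(1,1) + gcd(5,12) + gcd(6,13) = 1+1+1 = 3.
Pick's theorem gives I = A − B/2 + 1 = 3.5 − 3/2 + 1 = 3, so the closed region contains I + B = 3 + 3 = 6 lattice points.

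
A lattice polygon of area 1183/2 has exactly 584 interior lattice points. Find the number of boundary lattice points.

17

Pick's theorem gives A = I + B/2 − 1, so B = 2(A − I + 1) = 2(1183/2 − 584 + 1) = 17.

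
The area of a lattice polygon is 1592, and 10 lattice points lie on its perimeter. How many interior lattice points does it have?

1588

From Pick's theorem, I = A − B/2 + 1 = 1592 − 10/2 + 1 = 1588.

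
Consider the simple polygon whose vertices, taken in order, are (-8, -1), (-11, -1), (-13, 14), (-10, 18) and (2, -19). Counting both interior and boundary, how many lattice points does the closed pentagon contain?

137

The shoelace formula gives twice the area as |((-8)·(-1) − (-11)·(-1)) + ((-11)·14 − (-13)·(-1)) + ((-13)·18 − (-10)·14) + ((-10)·(-19) − 2·18) + (2·(-1) − (-8)·(-19))| = 264, so the area is 132.
The number of boundary lattice points is Σ gcd(|Δx|,|Δy|) = gcd(3,0) + gcd(2,15) + gcd(3,4) + gcd(12,37) + gcd(10,18) = 3+1+1+1+2 = 8.
Pick's theorem gives I = A − B/2 + 1 = 132 − 8/2 + 1 = 129, so the closed region contains I + B = 129 + 8 = 137 lattice points.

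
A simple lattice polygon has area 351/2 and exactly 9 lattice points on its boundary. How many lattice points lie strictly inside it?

172

From Pick's theorem, I = A − B/2 + 1 = 351/2 − 9/2 + 1 = 172.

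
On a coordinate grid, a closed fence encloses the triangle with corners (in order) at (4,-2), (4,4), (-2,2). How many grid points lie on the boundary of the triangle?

10

The number of boundary lattice points is Σ gcd(|Δx|,|Δy|) = gcd(0,6) + gcd(6,2) + gcd(6,4) = 6+2+2 = 10.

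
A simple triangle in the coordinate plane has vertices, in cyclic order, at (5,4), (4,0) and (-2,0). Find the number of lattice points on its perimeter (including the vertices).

8

Summing gcd(|Δx|,|Δy|) over the edges gives the boundary count: gcd(1,4) + gcd(6,0) + gcd(7,4) = 1+6+1 = 8.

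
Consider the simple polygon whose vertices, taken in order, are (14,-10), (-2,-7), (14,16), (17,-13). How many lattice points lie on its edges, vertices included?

6

Summing gcd(|Δx|,|Δy|) over the edges gives the boundary count: gcd(16,3) + gcd(16,23) + gcd(3,29) + gcd(3,3) = 1+1+1+3 = 6.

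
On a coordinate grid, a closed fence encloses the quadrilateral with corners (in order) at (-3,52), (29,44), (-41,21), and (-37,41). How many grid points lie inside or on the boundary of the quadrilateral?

974

By the shoelace formula, twice the signed area is |((-3)·44 − 29·52) + (29·21 − (-41)·44) + ((-41)·41 − (-37)·21) + ((-37)·52 − (-3)·41)| = 1932, so the area is 966.
Along each edge there are gcd(|Δx|,|Δy|)+1 lattice points, so counting each shared vertex once the boundary has gcd(32,8) + gcd(70,23) + gcd(4,20) + gcd(34,11) = 8+1+4+1 = 14.
Pick's theorem gives I = A − B/2 + 1 = 966 − 14/2 + 1 = 960, so the closed region contains I + B = 960 + 14 = 974 lattice points.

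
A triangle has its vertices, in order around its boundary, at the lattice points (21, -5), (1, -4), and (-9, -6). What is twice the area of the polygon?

50

By the shoelace formula, twice the signed area is |(21·(-4) − 1·(-5)) + (1·(-6) − (-9)·(-4)) + ((-9)·(-5) − 21·(-6))| = 50, so the area is 25.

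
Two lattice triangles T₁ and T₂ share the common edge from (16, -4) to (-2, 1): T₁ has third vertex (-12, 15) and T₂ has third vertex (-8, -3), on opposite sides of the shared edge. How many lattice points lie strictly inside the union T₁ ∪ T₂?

The union is the simple quadrilateral with vertices (16, -4), (-12, 15), (-2, 1), (-8, -3) in order.
By the shoelace formula, twice the signed area is |(16·15 − (-12)·(-4)) + ((-12)·1 − (-2)·15) + ((-2)·(-3) − (-8)·1) + ((-8)·(-4) − 16·(-3))| = 304, so the area is 152.
Along each edge there are gcd(|Δx|,|Δy|)+1 lattice points, so counting each shared vertex once the boundary has gcd(28,19) + gcd(10,14) + gcd(6,4) + gcd(24,1) = 1+2+2+1 = 6.
By Pick's theorem I = A − B/2 + 1 = 152 − 6/2 + 1 = 150.

150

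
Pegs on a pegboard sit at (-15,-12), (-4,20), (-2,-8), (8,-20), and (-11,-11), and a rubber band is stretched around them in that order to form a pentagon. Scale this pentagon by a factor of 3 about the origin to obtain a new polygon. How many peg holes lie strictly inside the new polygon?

2299

By the shoelace formula, twice the signed area is |((-15)·20 − (-4)·(-12)) + ((-4)·(-8) − (-2)·20) + ((-2)·(-20) − 8·(-8)) + (8·(-11) − (-11)·(-20)) + ((-11)·(-12) − (-15)·(-11))| = 513, so the area is 256.5.
Along each edge there are gcd(|Δx|,|Δy|)+1 lattice points, so counting each shared vertex once the boundary has gcd(11,32) + gcd(2,28) + gcd(10,12) + gcd(19,9) + gcd(4,1) = 1+2+2+1+1 = 7.
Scaling by 3 multiplies the area by 3² = 9 (so the new area is 2308.5) and multiplies the boundary lattice-point count by 3, giving 21.
By Pick's theorem, the interior count of the dilated polygon is 2308.5 − 21/2 + 1 = 2299.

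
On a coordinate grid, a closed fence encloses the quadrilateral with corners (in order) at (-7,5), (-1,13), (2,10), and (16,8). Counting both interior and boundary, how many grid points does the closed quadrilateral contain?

70

The shoelace formula gives twice the area as |((-7)·13 − (-1)·5) + ((-1)·10 − 2·13) + (2·8 − 16·10) + (16·5 − (-7)·8)| = 130, so the area is 65.
Summing gcd(|Δx|,|Δy|) over the edges gives the boundary count: gcd(6,8) + gcd(3,3) + gcd(14,2) + gcd(23,3) = 2+3+2+1 = 8.
Pick's theorem gives I = A − B/2 + 1 = 65 − 8/2 + 1 = 62, so the closed region contains I + B = 62 + 8 = 70 lattice points.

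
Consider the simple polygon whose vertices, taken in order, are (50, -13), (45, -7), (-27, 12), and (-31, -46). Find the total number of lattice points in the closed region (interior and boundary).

The shoelace formula gives twice the area as |(50·(-7) − 45·(-13)) + (45·12 − (-27)·(-7)) + ((-27)·(-46) − (-31)·12) + ((-31)·(-13) − 50·(-46))| = 4903, so the area is 4903/2.
The number of boundary lattice points is Σ gcd(|Δx|,|Δy|) = gcd(5,6) + gcd(72,19) + gcd(4,58) + gcd(81,33) = 1+1+2+3 = 7.
Pick's theorem gives I = A − B/2 + 1 = 4903/2 − 7/2 + 1 = 2449, so the closed region contains I + B = 2449 + 7 = 2456 lattice points.

2456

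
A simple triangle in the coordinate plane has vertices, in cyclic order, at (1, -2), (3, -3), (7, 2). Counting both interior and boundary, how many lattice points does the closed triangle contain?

Using the shoelace formula, 2A = |(1·(-3) − 3·(-2)) + (3·2 − 7·(-3)) + (7·(-2) − 1·2)| = 14, so the area is 7.
Along each edge there are gcd(|Δx|,|Δy|)+1 lattice points, so counting each shared vertex once the boundary has gcd(2,1) + gcd(4,5) + gcd(6,4) = 1+1+2 = 4.
Pick's theorem gives I = A − B/2 + 1 = 7 − 4/2 + 1 = 6, so the closed region contains I + B = 6 + 4 = 10 lattice points.

10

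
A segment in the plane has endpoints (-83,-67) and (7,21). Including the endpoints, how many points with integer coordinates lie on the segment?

The number of lattice points on a segment between lattice points is gcd(|Δx|,|Δy|) + 1 = gcd(90,88) + 1 = 2 + 1 = 3.

3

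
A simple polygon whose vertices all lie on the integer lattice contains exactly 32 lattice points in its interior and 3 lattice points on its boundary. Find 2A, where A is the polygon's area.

65

By Pick's theorem, A = I + B/2 − 1 = 32 + 3/2 − 1 = 65/2.
Hence 2A = 65.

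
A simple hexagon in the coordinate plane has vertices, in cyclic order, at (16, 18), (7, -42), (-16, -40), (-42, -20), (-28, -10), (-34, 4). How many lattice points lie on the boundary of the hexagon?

12

Along each edge there are gcd(|Δx|,|Δy|)+1 lattice points, so counting each shared vertex once the boundary has gcd(9,60) + gcd(23,2) + gcd(26,20) + gcd(14,10) + gcd(6,14) + gcd(50,14) = 3+1+2+2+2+2 = 12.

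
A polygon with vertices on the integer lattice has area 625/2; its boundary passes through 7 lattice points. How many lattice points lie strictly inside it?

Pick's theorem A = I + B/2 − 1 rearranges to I = A − B/2 + 1 = 625/2 − 7/2 + 1 = 310.

310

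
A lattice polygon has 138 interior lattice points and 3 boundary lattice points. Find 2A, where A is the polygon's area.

277

By Pick's theorem, A = I + B/2 − 1 = 138 + 3/2 − 1 = 277/2.
Hence 2A = 277.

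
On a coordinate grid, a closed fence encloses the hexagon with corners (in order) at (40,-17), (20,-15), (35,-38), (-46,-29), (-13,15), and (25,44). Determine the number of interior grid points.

By the shoelace formula, twice the signed area is |(40·(-15) − 20·(-17)) + (20·(-38) − 35·(-15)) + (35·(-29) − (-46)·(-38)) + ((-46)·15 − (-13)·(-29)) + ((-13)·44 − 25·15) + (25·(-17) − 40·44)| = 7457, so the area is 7457/2.
The number of boundary lattice points is Σ gcd(|Δx|,|Δy|) = gcd(20,2) + gcd(15,23) + gcd(81,9) + gcd(33,44) + gcd(38,29) + gcd(15,61) = 2+1+9+11+1+1 = 25.
Pick's theorem gives I = A − B/2 + 1 = 7457/2 − 25/2 + 1 = 3717.

3717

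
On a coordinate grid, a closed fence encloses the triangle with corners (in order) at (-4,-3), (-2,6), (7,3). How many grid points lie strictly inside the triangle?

Using the shoelace formula, 2A = |[(-4)·6 − (-2)·(-3)] + [(-2)·3 − 7·6] + [7·(-3) − (-4)·3]| = 87, so the area is 87/2.
Along each edge there are gcd(|Δx|,|Δy|)+1 lattice points, so counting each shared vertex once the boundary has gcd(2,9) + gcd(9,3) + gcd(11,6) = 1+3+1 = 5.
By Pick's theorem A = I + B/2 − 1, so I = 87/2 − 5/2 + 1 = 42.

42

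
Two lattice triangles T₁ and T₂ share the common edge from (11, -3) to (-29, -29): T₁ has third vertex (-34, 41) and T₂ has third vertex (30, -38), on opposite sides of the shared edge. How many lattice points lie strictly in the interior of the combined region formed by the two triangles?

The union is the simple quadrilateral with vertices (11, -3), (-34, 41), (-29, -29), (30, -38) in order.
By the shoelace formula, twice the signed area is |(11·41 − (-34)·(-3)) + ((-34)·(-29) − (-29)·41) + ((-29)·(-38) − 30·(-29)) + (30·(-3) − 11·(-38))| = 4824, so the area is 2412.
Along each edge there are gcd(|Δx|,|Δy|)+1 lattice points, so counting each shared vertex once the boundary has gcd(45,44) + gcd(5,70) + gcd(59,9) + gcd(19,35) = 1+5+1+1 = 8.
By Pick's theorem I = A − B/2 + 1 = 2412 − 8/2 + 1 = 2409.

2409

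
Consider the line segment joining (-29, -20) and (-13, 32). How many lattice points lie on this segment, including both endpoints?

5

The number of lattice points on a segment between lattice points is gcd(|Δx|,|Δy|) + 1 = gcd(16,52) + 1 = 4 + 1 = 5.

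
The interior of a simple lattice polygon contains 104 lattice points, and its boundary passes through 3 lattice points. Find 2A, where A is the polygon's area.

By Pick's theorem, A = I + B/2 − 1 = 104 + 3/2 − 1 = 209/2.
Hence 2A = 209.

209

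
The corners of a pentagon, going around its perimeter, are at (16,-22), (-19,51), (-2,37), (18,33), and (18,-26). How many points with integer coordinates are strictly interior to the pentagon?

956

By the shoelace formula, twice the signed area is |[16·51 − (-19)·(-22)] + [(-19)·37 − (-2)·51] + [(-2)·33 − 18·37] + [18·(-26) − 18·33] + [18·(-22) − 16·(-26)]| = 1977, so the area is 1977/2.
The number of boundary lattice points is Σ gcd(|Δx|,|Δy|) = gcd(35,73) + gcd(17,14) + gcd(20,4) + gcd(0,59) + gcd(2,4) = 1+1+4+59+2 = 67.
By Pick's theorem A = I + B/2 − 1, so I = 1977/2 − 67/2 + 1 = 956.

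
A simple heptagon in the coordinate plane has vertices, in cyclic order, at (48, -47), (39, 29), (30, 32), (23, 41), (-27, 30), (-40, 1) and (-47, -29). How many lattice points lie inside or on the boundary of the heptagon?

5943

The shoelace formula gives twice the area as |(48·29 − 39·(-47)) + (39·32 − 30·29) + (30·41 − 23·32) + (23·30 − (-27)·41) + ((-27)·1 − (-40)·30) + ((-40)·(-29) − (-47)·1) + ((-47)·(-47) − 48·(-29))| = 11875, so the area is 11875/2.
Along each edge there are gcd(|Δx|,|Δy|)+1 lattice points, so counting each shared vertex once the boundary has gcd(9,76) + gcd(9,3) + gcd(7,9) + gcd(50,11) + gcd(13,29) + gcd(7,30) + gcd(95,18) = 1+3+1+1+1+1+1 = 9.
Pick's theorem gives I = A − B/2 + 1 = 11875/2 − 9/2 + 1 = 5934, so the closed region contains I + B = 5934 + 9 = 5943 lattice points.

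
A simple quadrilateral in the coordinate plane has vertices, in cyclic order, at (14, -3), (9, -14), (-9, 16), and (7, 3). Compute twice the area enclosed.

By the shoelace formula, twice the signed area is |[14·(-14) − 9·(-3)] + [9·16 − (-9)·(-14)] + [(-9)·3 − 7·16] + [7·(-3) − 14·3]| = 353, so the area is 176.5.

353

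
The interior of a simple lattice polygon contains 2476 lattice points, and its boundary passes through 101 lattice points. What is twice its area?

5051

Pick's theorem states A = I + B/2 − 1, so A = 2476 + 101/2 − 1 = 5051/2.
Hence 2A = 5051.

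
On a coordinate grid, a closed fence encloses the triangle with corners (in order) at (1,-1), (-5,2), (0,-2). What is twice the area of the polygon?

By the shoelace formula, twice the signed area is |(1·2 − (-5)·(-1)) + ((-5)·(-2) − 0·2) + (0·(-1) − 1·(-2))| = 9, so the area is 9/2.

9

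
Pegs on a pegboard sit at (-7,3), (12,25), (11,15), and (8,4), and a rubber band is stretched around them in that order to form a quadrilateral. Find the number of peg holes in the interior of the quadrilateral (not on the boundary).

164

By the shoelace formula, twice the signed area is |[(-7)·25 − 12·3] + [12·15 − 11·25] + [11·4 − 8·15] + [8·3 − (-7)·4]| = 330, so the area is 165.
Along each edge there are gcd(|Δx|,|Δy|)+1 lattice points, so counting each shared vertex once the boundary has gcd(19,22) + gcd(1,10) + gcd(3,11) + gcd(15,1) = 1+1+1+1 = 4.
Pick's theorem gives I = A − B/2 + 1 = 165 − 4/2 + 1 = 164.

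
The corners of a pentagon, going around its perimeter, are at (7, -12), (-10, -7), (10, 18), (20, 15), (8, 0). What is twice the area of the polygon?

705

The shoelace formula gives twice the area as |[7·(-7) − (-10)·(-12)] + [(-10)·18 − 10·(-7)] + [10·15 − 20·18] + [20·0 − 8·15] + [8·(-12) − 7·0]| = 705, so the area is 705/2.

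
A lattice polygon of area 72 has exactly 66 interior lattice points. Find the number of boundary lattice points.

Pick's theorem gives A = I + B/2 − 1, so B = 2(A − I + 1) = 2(72 − 66 + 1) = 14.

14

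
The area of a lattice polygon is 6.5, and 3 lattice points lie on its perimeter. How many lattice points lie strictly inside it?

From Pick's theorem, I = A − B/2 + 1 = 6.5 − 3/2 + 1 = 6.

6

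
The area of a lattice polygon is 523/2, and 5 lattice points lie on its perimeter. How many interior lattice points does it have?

260

Pick's theorem A = I + B/2 − 1 rearranges to I = A − B/2 + 1 = 523/2 − 5/2 + 1 = 260.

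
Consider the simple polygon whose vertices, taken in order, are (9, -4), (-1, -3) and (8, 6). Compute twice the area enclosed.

99

The shoelace formula gives twice the area as |[9·(-3) − (-1)·(-4)] + [(-1)·6 − 8·(-3)] + [8·(-4) − 9·6]| = 99, so the area is 99/2.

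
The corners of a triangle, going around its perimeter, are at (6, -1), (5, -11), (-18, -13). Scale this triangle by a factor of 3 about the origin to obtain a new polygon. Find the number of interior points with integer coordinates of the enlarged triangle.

1006

Using the shoelace formula, 2A = |[6·(-11) − 5·(-1)] + [5·(-13) − (-18)·(-11)] + [(-18)·(-1) − 6·(-13)]| = 228, so the area is 114.
Along each edge there are gcd(|Δx|,|Δy|)+1 lattice points, so counting each shared vertex once the boundary has gcd(1,10) + gcd(23,2) + gcd(24,12) = 1+1+12 = 14.
Scaling by 3 multiplies the area by 3² = 9 (so the new area is 1026) and multiplies the boundary lattice-point count by 3, giving 42.
By Pick's theorem, the interior count of the dilated polygon is 1026 − 42/2 + 1 = 1006.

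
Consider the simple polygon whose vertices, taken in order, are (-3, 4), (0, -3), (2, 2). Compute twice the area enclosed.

The shoelace formula gives twice the area as |((-3)·(-3) − 0·4) + (0·2 − 2·(-3)) + (2·4 − (-3)·2)| = 29, so the area is 29/2.

29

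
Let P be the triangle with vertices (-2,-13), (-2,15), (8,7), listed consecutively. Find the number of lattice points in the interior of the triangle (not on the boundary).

Using the shoelace formula, 2A = |[(-2)·15 − (-2)·(-13)] + [(-2)·7 − 8·15] + [8·(-13) − (-2)·7]| = 280, so the area is 140.
The number of boundary lattice points is Σ gcd(|Δx|,|Δy|) = gcd(0,28) + gcd(10,8) + gcd(10,20) = 28+2+10 = 40.
By Pick's theorem A = I + B/2 − 1, so I = 140 − 40/2 + 1 = 121.

121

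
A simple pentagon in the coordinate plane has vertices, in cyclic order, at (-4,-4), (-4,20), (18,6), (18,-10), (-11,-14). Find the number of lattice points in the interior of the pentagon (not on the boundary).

Using the shoelace formula, 2A = |((-4)·20 − (-4)·(-4)) + ((-4)·6 − 18·20) + (18·(-10) − 18·6) + (18·(-14) − (-11)·(-10)) + ((-11)·(-4) − (-4)·(-14))| = 1142, so the area is 571.
Summing gcd(|Δx|,|Δy|) over the edges gives the boundary count: gcd(0,24) + gcd(22,14) + gcd(0,16) + gcd(29,4) + gcd(7,10) = 24+2+16+1+1 = 44.
By Pick's theorem A = I + B/2 − 1, so I = 571 − 44/2 + 1 = 550.

550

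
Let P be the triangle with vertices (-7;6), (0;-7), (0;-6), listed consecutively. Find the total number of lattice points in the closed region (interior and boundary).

6

Using the shoelace formula, 2A = |((-7)·(-7) − 0·6) + (0·(-6) − 0·(-7)) + (0·6 − (-7)·(-6))| = 7, so the area is 3.5.
Along each edge there are gcd(|Δx|,|Δy|)+1 lattice points, so counting each shared vertex once the boundary has gcd(7,13) + gcd(0,1) + gcd(7,12) = 1+1+1 = 3.
Pick's theorem gives I = A − B/2 + 1 = 3.5 − 3/2 + 1 = 3, so the closed region contains I + B = 3 + 3 = 6 lattice points.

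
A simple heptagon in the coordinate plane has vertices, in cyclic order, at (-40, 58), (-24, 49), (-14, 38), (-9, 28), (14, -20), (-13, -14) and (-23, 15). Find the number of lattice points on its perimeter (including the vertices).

Summing gcd(|Δx|,|Δy|) over the edges gives the boundary count: gcd(16,9) + gcd(10,11) + gcd(5,10) + gcd(23,48) + gcd(27,6) + gcd(10,29) + gcd(17,43) = 1+1+5+1+3+1+1 = 13.

13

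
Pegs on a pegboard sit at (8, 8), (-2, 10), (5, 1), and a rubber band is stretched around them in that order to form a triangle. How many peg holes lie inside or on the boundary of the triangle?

41

By the shoelace formula, twice the signed area is |[8·10 − (-2)·8] + [(-2)·1 − 5·10] + [5·8 − 8·1]| = 76, so the area is 38.
Along each edge there are gcd(|Δx|,|Δy|)+1 lattice points, so counting each shared vertex once the boundary has gcd(10,2) + gcd(7,9) + gcd(3,7) = 2+1+1 = 4.
Pick's theorem gives I = A − B/2 + 1 = 38 − 4/2 + 1 = 37, so the closed region contains I + B = 37 + 4 = 41 lattice points.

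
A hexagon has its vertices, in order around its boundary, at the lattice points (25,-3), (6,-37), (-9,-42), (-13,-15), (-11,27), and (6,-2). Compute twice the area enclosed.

2527

Using the shoelace formula, 2A = |[25·(-37) − 6·(-3)] + [6·(-42) − (-9)·(-37)] + [(-9)·(-15) − (-13)·(-42)] + [(-13)·27 − (-11)·(-15)] + [(-11)·(-2) − 6·27] + [6·(-3) − 25·(-2)]| = 2527, so the area is 1263.5.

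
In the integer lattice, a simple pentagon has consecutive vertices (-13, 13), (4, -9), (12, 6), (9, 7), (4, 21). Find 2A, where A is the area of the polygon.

Using the shoelace formula, 2A = |[(-13)·(-9) − 4·13] + [4·6 − 12·(-9)] + [12·7 − 9·6] + [9·21 − 4·7] + [4·13 − (-13)·21]| = 713, so the area is 356.5.

713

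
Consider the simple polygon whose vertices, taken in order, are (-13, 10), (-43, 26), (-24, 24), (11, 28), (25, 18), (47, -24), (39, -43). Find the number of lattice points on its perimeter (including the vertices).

Along each edge there are gcd(|Δx|,|Δy|)+1 lattice points, so counting each shared vertex once the boundary has gcd(30,16) + gcd(19,2) + gcd(35,4) + gcd(14,10) + gcd(22,42) + gcd(8,19) + gcd(52,53) = 2+1+1+2+2+1+1 = 10.

10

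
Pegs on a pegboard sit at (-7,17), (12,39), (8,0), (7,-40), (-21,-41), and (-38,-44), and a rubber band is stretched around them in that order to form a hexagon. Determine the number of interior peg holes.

1910

The shoelace formula gives twice the area as |[(-7)·39 − 12·17] + [12·0 − 8·39] + [8·(-40) − 7·0] + [7·(-41) − (-21)·(-40)] + [(-21)·(-44) − (-38)·(-41)] + [(-38)·17 − (-7)·(-44)]| = 3824, so the area is 1912.
The number of boundary lattice points is Σ gcd(|Δx|,|Δy|) = gcd(19,22) + gcd(4,39) + gcd(1,40) + gcd(28,1) + gcd(17,3) + gcd(31,61) = 1+1+1+1+1+1 = 6.
Pick's theorem gives I = A − B/2 + 1 = 1912 − 6/2 + 1 = 1910.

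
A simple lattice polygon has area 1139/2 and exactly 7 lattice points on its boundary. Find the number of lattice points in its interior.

567

Pick's theorem A = I + B/2 − 1 rearranges to I = A − B/2 + 1 = 1139/2 − 7/2 + 1 = 567.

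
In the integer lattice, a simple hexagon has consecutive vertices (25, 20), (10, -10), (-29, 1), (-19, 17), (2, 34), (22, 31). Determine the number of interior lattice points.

1443

The shoelace formula gives twice the area as |[25·(-10) − 10·20] + [10·1 − (-29)·(-10)] + [(-29)·17 − (-19)·1] + [(-19)·34 − 2·17] + [2·31 − 22·34] + [22·20 − 25·31]| = 2905, so the area is 1452.5.
The number of boundary lattice points is Σ gcd(|Δx|,|Δy|) = gcd(15,30) + gcd(39,11) + gcd(10,16) + gcd(21,17) + gcd(20,3) + gcd(3,11) = 15+1+2+1+1+1 = 21.
Pick's theorem gives I = A − B/2 + 1 = 1452.5 − 21/2 + 1 = 1443.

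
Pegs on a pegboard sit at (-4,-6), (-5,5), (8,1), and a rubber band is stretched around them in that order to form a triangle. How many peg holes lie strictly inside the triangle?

69

The shoelace formula gives twice the area as |[(-4)·5 − (-5)·(-6)] + [(-5)·1 − 8·5] + [8·(-6) − (-4)·1]| = 139, so the area is 69.5.
Summing gcd(|Δx|,|Δy|) over the edges gives the boundary count: gcd(1,11) + gcd(13,4) + gcd(12,7) = 1+1+1 = 3.
By Pick's theorem A = I + B/2 − 1, so I = 69.5 − 3/2 + 1 = 69.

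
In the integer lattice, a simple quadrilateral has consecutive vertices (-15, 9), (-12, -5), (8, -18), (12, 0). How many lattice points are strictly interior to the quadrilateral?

376

By the shoelace formula, twice the signed area is |((-15)·(-5) − (-12)·9) + ((-12)·(-18) − 8·(-5)) + (8·0 − 12·(-18)) + (12·9 − (-15)·0)| = 763, so the area is 381.5.
Along each edge there are gcd(|Δx|,|Δy|)+1 lattice points, so counting each shared vertex once the boundary has gcd(3,14) + gcd(20,13) + gcd(4,18) + gcd(27,9) = 1+1+2+9 = 13.
By Pick's theorem A = I + B/2 − 1, so I = 381.5 − 13/2 + 1 = 376.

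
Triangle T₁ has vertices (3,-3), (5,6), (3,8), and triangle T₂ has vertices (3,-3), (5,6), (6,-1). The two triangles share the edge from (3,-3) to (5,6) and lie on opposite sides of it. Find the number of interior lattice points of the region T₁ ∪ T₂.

The union is the simple quadrilateral with vertices (3,-3), (3,8), (5,6), (6,-1) in order.
The shoelace formula gives twice the area as |[3·8 − 3·(-3)] + [3·6 − 5·8] + [5·(-1) − 6·6] + [6·(-3) − 3·(-1)]| = 45, so the area is 22.5.
Along each edge there are gcd(|Δx|,|Δy|)+1 lattice points, so counting each shared vertex once the boundary has gcd(0,11) + gcd(2,2) + gcd(1,7) + gcd(3,2) = 11+2+1+1 = 15.
By Pick's theorem I = A − B/2 + 1 = 22.5 − 15/2 + 1 = 16.

16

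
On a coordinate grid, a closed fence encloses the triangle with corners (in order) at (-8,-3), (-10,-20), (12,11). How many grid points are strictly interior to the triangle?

155

Using the shoelace formula, 2A = |[(-8)·(-20) − (-10)·(-3)] + [(-10)·11 − 12·(-20)] + [12·(-3) − (-8)·11]| = 312, so the area is 156.
Along each edge there are gcd(|Δx|,|Δy|)+1 lattice points, so counting each shared vertex once the boundary has gcd(2,17) + gcd(22,31) + gcd(20,14) = 1+1+2 = 4.
By Pick's theorem A = I + B/2 − 1, so I = 156 − 4/2 + 1 = 155.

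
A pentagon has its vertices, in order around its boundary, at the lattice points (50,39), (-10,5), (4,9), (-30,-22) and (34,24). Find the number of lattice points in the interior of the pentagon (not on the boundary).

Using the shoelace formula, 2A = |[50·5 − (-10)·39] + [(-10)·9 − 4·5] + [4·(-22) − (-30)·9] + [(-30)·24 − 34·(-22)] + [34·39 − 50·24]| = 866, so the area is 433.
Summing gcd(|Δx|,|Δy|) over the edges gives the boundary count: gcd(60,34) + gcd(14,4) + gcd(34,31) + gcd(64,46) + gcd(16,15) = 2+2+1+2+1 = 8.
By Pick's theorem A = I + B/2 − 1, so I = 433 − 8/2 + 1 = 430.

430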